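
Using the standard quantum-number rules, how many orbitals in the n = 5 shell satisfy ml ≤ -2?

Per l-value: l=2 → 1; l=3 → 2; l=4 → 3.
Total orbitals: 1 + 2 + 3 = 6.

6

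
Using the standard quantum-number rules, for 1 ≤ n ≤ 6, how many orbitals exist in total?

Total orbitals = 1² + 2² + 3² + 4² + 5² + 6² = 91.

91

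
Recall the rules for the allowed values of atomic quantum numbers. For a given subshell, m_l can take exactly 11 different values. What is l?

l = 5 (h)

m_l ranges over 2l+1 integers, so 2l+1 = 11 ⇒ l = 5.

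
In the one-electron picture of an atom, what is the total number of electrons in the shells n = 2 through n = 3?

26

Shell n has n² orbitals: 2²=4 + 3²=9 = 13 orbitals.
Two spin states per orbital: 2 × 13 = 26 electrons.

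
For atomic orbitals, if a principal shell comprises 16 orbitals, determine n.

n = 4

n² = 16 ⇒ n = 4.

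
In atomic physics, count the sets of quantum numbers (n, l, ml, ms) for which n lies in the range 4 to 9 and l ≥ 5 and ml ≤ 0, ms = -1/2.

70

Per-shell orbital counts meeting the constraint:
n=6 → 6; n=7 → 13; n=8 → 21; n=9 → 30.
Orbitals: 6 + 13 + 21 + 30 = 70. With ms fixed to -1/2 there is one state per orbital, so 70 states.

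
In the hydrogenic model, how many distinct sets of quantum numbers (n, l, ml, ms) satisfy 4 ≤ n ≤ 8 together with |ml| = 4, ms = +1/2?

20

Treat each shell separately and count matching orbitals:
n=5 → 2; n=6 → 4; n=7 → 6; n=8 → 8.
Orbitals: 2 + 4 + 6 + 8 = 20. With ms fixed to +1/2 there is one state per orbital, so 20 states.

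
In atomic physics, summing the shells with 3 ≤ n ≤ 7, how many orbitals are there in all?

135

Shell n has n² orbitals: 3²=9 + 4²=16 + 5²=25 + 6²=36 + 7²=49 = 135 orbitals.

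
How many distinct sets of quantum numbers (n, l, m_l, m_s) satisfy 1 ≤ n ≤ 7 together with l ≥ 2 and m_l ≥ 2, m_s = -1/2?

Work shell by shell — for each n, count the (l, m_l) pairs that satisfy l ≥ 2 and m_l ≥ 2:
n=3 → 1; n=4 → 3; n=5 → 6; n=6 → 10; n=7 → 15.
Orbitals: 1 + 3 + 6 + 10 + 15 = 35. With m_s fixed to -1/2 there is one state per orbital, so 35 states.

35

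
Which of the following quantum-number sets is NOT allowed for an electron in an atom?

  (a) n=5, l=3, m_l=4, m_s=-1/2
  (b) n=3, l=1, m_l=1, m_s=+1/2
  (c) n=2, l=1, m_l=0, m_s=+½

(a) has |m_l| = 4 > l = 3, violating −l ≤ m_l ≤ l.
The remaining sets (b), (c) satisfy all four rules.

(a)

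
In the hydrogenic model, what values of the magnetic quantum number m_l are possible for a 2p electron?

-1, 0, 1

The 2p subshell has l = 1, and m_l takes every integer from −l to +l. With l = 1 that gives the 3 values -1, 0, 1.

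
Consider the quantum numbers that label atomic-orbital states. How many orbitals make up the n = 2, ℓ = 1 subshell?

3

A subshell has 2ℓ+1 orbitals; with ℓ = 1, that's 3.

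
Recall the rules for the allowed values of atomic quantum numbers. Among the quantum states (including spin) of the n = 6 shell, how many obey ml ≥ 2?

For n = 6, l ranges over 0 … 5.
Orbitals with ml ≥ 2, by l: l=2 → 1; l=3 → 2; l=4 → 3; l=5 → 4.
Orbitals: 1 + 2 + 3 + 4 = 10. Each orbital carries two spin states, so 10 × 2 = 20 states.

20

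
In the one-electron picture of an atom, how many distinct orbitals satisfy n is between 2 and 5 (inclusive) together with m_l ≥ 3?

4

Per-shell orbital counts meeting the constraint:
n=4 → 1; n=5 → 3.
Total orbitals: 1 + 3 = 4.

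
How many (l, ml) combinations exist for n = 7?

49

The n = 7 shell contains n² = 7² = 49 orbitals.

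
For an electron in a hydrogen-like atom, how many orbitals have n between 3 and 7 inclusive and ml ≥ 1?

55

Work shell by shell — for each n, count the (l, ml) pairs that satisfy ml ≥ 1:
n=3 → 3; n=4 → 6; n=5 → 10; n=6 → 15; n=7 → 21.
Total orbitals: 3 + 6 + 10 + 15 + 21 = 55.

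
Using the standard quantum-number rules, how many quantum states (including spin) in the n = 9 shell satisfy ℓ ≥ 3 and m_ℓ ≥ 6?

For n = 9, ℓ ranges over 0 … 8.
Contributions: ℓ=6 → 1; ℓ=7 → 2; ℓ=8 → 3.
Orbitals: 1 + 2 + 3 = 6. Each orbital carries two spin states, so 6 × 2 = 12 states.

12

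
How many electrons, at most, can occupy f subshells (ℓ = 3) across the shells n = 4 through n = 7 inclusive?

An f subshell (ℓ = 3) exists for every n ≥ 4, so shells n = 4, 5, 6, 7 each contribute one — 4 subshells.
Since each f subshell holds 2(2·3+1) = 14 electrons, the total is 4 × 14 = 56.

56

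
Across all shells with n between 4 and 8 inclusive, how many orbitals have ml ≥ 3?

35

Count contributing orbitals for each principal shell:
n=4 → 1; n=5 → 3; n=6 → 6; n=7 → 10; n=8 → 15.
Total orbitals: 1 + 3 + 6 + 10 + 15 = 35.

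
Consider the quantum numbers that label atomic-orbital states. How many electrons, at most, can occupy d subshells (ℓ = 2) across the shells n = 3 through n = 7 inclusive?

A d subshell (ℓ = 2) exists for every n ≥ 3, so shells n = 3, 4, 5, 6, 7 each contribute one — 5 subshells.
Since each d subshell holds 2(2·2+1) = 10 electrons, the total is 5 × 10 = 50.

50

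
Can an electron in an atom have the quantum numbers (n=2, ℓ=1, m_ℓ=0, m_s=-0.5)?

n = 2 is a positive integer. ℓ = 1 satisfies 0 ≤ ℓ ≤ n−1 = 1. m_ℓ = 0 lies in the range −ℓ … +ℓ (here −1 … 1). m_s = -1/2 is one of ±1/2.
All four constraints are satisfied.

Valid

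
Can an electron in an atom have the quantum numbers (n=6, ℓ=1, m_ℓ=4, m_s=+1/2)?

Invalid

The magnetic quantum number must satisfy −ℓ ≤ m_ℓ ≤ ℓ. With ℓ = 1, m_ℓ can only be -1, 0, 1, so m_ℓ = 4 is forbidden.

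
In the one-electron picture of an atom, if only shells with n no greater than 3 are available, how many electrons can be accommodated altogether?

28

Total orbitals = 1² + 2² + 3² = 14. Doubling for spin gives 28 electrons.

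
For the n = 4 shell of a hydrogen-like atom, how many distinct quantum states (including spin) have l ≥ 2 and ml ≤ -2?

Orbitals with l ≥ 2 and ml ≤ -2, by l: l=2 → 1; l=3 → 2.
Orbitals: 1 + 2 = 3. Each orbital carries two spin states, so 3 × 2 = 6 states.

6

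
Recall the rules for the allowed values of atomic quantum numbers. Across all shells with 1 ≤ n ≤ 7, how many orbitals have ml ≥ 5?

4

Work shell by shell — for each n, count the (l, ml) pairs that satisfy ml ≥ 5:
n=6 → 1; n=7 → 3.
Total orbitals: 1 + 3 = 4.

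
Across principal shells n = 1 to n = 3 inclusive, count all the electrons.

Shell n has n² orbitals: 1²=1 + 2²=4 + 3²=9 = 14 orbitals.
Two spin states per orbital: 2 × 14 = 28 electrons.

28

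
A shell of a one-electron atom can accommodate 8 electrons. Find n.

2n² = 8 ⇒ n² = 4 ⇒ n = 2.

n = 2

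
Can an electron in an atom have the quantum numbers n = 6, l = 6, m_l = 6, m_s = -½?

The orbital quantum number must satisfy 0 ≤ l ≤ n−1. With n = 6 the allowed l values are 0, 1, 2, 3, 4, 5, so l = 6 is out of range.

Not allowed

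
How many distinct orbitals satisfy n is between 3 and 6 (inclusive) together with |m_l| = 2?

Work shell by shell — for each n, count the (l, m_l) pairs that satisfy |m_l| = 2:
n=3 → 2; n=4 → 4; n=5 → 6; n=6 → 8.
Total orbitals: 2 + 4 + 6 + 8 = 20.

20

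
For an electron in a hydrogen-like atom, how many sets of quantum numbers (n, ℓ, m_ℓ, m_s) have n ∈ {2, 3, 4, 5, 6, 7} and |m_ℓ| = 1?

Go shell by shell, enumerating (ℓ, m_ℓ) with |m_ℓ| = 1:
n=2 → 2; n=3 → 4; n=4 → 6; n=5 → 8; n=6 → 10; n=7 → 12.
Orbitals: 2 + 4 + 6 + 8 + 10 + 12 = 42. Including both spin states (m_s = ±1/2) gives 2 × 42 = 84 states.

84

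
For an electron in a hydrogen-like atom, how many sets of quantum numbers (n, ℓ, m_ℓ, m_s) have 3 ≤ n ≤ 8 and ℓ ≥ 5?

148

Go shell by shell, enumerating (ℓ, m_ℓ) with ℓ ≥ 5:
n=6 → 11; n=7 → 24; n=8 → 39.
Orbitals: 11 + 24 + 39 = 74. Including both spin states (m_s = ±1/2) gives 2 × 74 = 148 states.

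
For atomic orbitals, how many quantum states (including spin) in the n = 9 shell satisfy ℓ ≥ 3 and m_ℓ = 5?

8

With n = 9 the allowed ℓ are 0, 1, …, 8.
Per ℓ-value: ℓ=5 → 1; ℓ=6 → 1; ℓ=7 → 1; ℓ=8 → 1.
Orbitals: 1 + 1 + 1 + 1 = 4. Each orbital carries two spin states, so 4 × 2 = 8 states.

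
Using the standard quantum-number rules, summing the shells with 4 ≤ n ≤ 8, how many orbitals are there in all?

Shell n has n² orbitals: 4²=16 + 5²=25 + 6²=36 + 7²=49 + 8²=64 = 190 orbitals.

190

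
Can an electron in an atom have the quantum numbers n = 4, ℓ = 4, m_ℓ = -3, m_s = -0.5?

The orbital quantum number must satisfy 0 ≤ ℓ ≤ n−1. With n = 4 the allowed ℓ values are 0, 1, 2, 3, so ℓ = 4 is out of range.

Not allowed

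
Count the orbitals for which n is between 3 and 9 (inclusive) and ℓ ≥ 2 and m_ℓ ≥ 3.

56

Per-shell orbital counts meeting the constraint:
n=4 → 1; n=5 → 3; n=6 → 6; n=7 → 10; n=8 → 15; n=9 → 21.
Total orbitals: 1 + 3 + 6 + 10 + 15 + 21 = 56.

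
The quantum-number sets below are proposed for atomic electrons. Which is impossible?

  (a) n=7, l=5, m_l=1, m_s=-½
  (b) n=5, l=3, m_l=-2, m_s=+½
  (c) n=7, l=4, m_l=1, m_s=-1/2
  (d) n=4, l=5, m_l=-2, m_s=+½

(d) has l = 5 ≥ n = 4, violating 0 ≤ l ≤ n−1.
The remaining sets (a), (b), (c) satisfy all four rules.

(d)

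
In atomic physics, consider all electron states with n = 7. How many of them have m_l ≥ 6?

2

Go through l = 0, …, 6 (the values permitted for n = 7).
The (l, m_l) pairs meeting m_l ≥ 6 give: l=6 → 1.
Orbitals: 1. Each orbital carries two spin states, so 1 × 2 = 2 states.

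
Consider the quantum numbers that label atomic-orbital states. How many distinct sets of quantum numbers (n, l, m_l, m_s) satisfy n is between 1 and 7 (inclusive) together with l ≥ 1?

Go shell by shell, enumerating (l, m_l) with l ≥ 1:
n=2 → 3; n=3 → 8; n=4 → 15; n=5 → 24; n=6 → 35; n=7 → 48.
Orbitals: 3 + 8 + 15 + 24 + 35 + 48 = 133. Including both spin states (m_s = ±1/2) gives 2 × 133 = 266 states.

266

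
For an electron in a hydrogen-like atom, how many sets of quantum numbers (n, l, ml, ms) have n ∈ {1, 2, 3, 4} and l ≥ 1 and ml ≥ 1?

For each n in the range, tally the orbitals obeying l ≥ 1 and ml ≥ 1:
n=2 → 1; n=3 → 3; n=4 → 6.
Orbitals: 1 + 3 + 6 = 10. Including both spin states (ms = ±1/2) gives 2 × 10 = 20 states.

20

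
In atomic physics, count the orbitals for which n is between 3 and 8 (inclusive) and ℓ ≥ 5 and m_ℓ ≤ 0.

Treat each shell separately and count matching orbitals:
n=6 → 6; n=7 → 13; n=8 → 21.
Total orbitals: 6 + 13 + 21 = 40.

40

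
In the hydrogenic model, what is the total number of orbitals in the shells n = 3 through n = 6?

86

Shell n has n² orbitals: 3²=9 + 4²=16 + 5²=25 + 6²=36 = 86 orbitals.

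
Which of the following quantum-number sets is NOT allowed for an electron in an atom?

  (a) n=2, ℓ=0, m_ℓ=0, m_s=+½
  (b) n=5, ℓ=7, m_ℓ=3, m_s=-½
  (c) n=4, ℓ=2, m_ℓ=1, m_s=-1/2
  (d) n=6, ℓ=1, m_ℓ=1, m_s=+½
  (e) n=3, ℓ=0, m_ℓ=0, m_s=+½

(b) has ℓ = 7 ≥ n = 5, violating 0 ≤ ℓ ≤ n−1.
The remaining sets (a), (c), (d), (e) satisfy all four rules.

(b)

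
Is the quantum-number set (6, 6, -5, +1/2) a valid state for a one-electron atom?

Invalid

The orbital quantum number must satisfy 0 ≤ l ≤ n−1. With n = 6 the allowed l values are 0, 1, 2, 3, 4, 5, so l = 6 is out of range.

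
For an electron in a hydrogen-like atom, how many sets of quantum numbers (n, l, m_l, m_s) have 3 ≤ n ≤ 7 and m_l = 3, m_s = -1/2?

10

Count contributing orbitals for each principal shell:
n=4 → 1; n=5 → 2; n=6 → 3; n=7 → 4.
Orbitals: 1 + 2 + 3 + 4 = 10. With m_s fixed to -1/2 there is one state per orbital, so 10 states.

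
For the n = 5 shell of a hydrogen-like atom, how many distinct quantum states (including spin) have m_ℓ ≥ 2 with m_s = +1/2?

Go through ℓ = 0, …, 4 (the values permitted for n = 5).
Per ℓ-value: ℓ=2 → 1; ℓ=3 → 2; ℓ=4 → 3.
Orbitals: 1 + 2 + 3 = 6. With m_s fixed to a single value there is one state per orbital, giving 6 states.

6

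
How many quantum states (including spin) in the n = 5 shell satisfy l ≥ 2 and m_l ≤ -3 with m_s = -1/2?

3

For n = 5, l ranges over 0 … 4.
Orbitals with l ≥ 2 and m_l ≤ -3, by l: l=3 → 1; l=4 → 2.
Orbitals: 1 + 2 = 3. With m_s fixed to a single value there is one state per orbital, giving 3 states.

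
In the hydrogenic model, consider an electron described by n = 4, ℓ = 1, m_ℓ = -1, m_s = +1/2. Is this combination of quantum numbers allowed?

n = 4 is a positive integer. ℓ = 1 satisfies 0 ≤ ℓ ≤ n−1 = 3. m_ℓ = -1 lies in the range −ℓ … +ℓ (here −1 … 1). m_s = +1/2 is one of ±1/2.
All four constraints are satisfied.

Valid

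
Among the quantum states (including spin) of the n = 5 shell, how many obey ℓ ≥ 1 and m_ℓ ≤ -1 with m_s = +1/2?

Go through ℓ = 0, …, 4 (the values permitted for n = 5).
Orbitals with ℓ ≥ 1 and m_ℓ ≤ -1, by ℓ: ℓ=1 → 1; ℓ=2 → 2; ℓ=3 → 3; ℓ=4 → 4.
Orbitals: 1 + 2 + 3 + 4 = 10. With m_s fixed to a single value there is one state per orbital, giving 10 states.

10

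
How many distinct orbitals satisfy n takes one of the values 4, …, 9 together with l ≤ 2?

54

Work shell by shell — for each n, count the (l, ml) pairs that satisfy l ≤ 2:
n=4 → 9; n=5 → 9; n=6 → 9; n=7 → 9; n=8 → 9; n=9 → 9.
Total orbitals: 9 + 9 + 9 + 9 + 9 + 9 = 54.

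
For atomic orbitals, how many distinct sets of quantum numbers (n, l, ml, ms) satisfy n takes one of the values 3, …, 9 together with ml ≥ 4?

70

Treat each shell separately and count matching orbitals:
n=5 → 1; n=6 → 3; n=7 → 6; n=8 → 10; n=9 → 15.
Orbitals: 1 + 3 + 6 + 10 + 15 = 35. Including both spin states (ms = ±1/2) gives 2 × 35 = 70 states.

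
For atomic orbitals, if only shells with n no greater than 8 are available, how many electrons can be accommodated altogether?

408

Total orbitals = 1² + 2² + 3² + 4² + 5² + 6² + 7² + 8² = 204. Doubling for spin gives 408 electrons.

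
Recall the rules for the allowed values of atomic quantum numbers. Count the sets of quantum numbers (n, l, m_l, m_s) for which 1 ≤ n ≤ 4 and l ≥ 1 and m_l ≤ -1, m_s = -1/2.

10

Go shell by shell, enumerating (l, m_l) with l ≥ 1 and m_l ≤ -1:
n=2 → 1; n=3 → 3; n=4 → 6.
Orbitals: 1 + 3 + 6 = 10. With m_s fixed to -1/2 there is one state per orbital, so 10 states.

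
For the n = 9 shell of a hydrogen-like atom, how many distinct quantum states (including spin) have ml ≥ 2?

For n = 9, l ranges over 0 … 8.
Per l-value: l=2 → 1; l=3 → 2; l=4 → 3; l=5 → 4; l=6 → 5; l=7 → 6; l=8 → 7.
Orbitals: 1 + 2 + 3 + 4 + 5 + 6 + 7 = 28. Each orbital carries two spin states, so 28 × 2 = 56 states.

56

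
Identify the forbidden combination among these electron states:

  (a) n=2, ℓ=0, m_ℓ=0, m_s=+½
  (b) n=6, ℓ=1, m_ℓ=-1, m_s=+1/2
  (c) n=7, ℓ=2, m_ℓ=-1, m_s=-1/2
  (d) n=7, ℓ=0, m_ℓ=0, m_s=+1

(d) has m_s = +1, but an electron's spin must be ±1/2.
The remaining sets (a), (b), (c) satisfy all four rules.

(d)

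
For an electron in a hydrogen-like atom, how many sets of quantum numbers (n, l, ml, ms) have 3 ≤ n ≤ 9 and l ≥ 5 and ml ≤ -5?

40

Count contributing orbitals for each principal shell:
n=6 → 1; n=7 → 3; n=8 → 6; n=9 → 10.
Orbitals: 1 + 3 + 6 + 10 = 20. Including both spin states (ms = ±1/2) gives 2 × 20 = 40 states.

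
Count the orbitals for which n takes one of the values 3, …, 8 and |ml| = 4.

20

Work shell by shell — for each n, count the (l, ml) pairs that satisfy |ml| = 4:
n=5 → 2; n=6 → 4; n=7 → 6; n=8 → 8.
Total orbitals: 2 + 4 + 6 + 8 = 20.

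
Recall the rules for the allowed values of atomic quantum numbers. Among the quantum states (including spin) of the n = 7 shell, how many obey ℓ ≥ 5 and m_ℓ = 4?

4

The (ℓ, m_ℓ) pairs meeting ℓ ≥ 5 and m_ℓ = 4 give: ℓ=5 → 1; ℓ=6 → 1.
Orbitals: 1 + 1 = 2. Each orbital carries two spin states, so 2 × 2 = 4 states.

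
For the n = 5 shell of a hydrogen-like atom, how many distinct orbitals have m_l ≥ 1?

Orbitals with m_l ≥ 1, by l: l=1 → 1; l=2 → 2; l=3 → 3; l=4 → 4.
Total orbitals: 1 + 2 + 3 + 4 = 10.

10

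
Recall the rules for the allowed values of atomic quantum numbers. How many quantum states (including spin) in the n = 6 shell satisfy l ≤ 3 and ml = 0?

With n = 6 the allowed l are 0, 1, …, 5.
Orbitals with l ≤ 3 and ml = 0, by l: l=0 → 1; l=1 → 1; l=2 → 1; l=3 → 1.
Orbitals: 1 + 1 + 1 + 1 = 4. Each orbital carries two spin states, so 4 × 2 = 8 states.

8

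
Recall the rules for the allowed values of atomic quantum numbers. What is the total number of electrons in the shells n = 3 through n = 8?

Shell n has n² orbitals: 3²=9 + 4²=16 + 5²=25 + 6²=36 + 7²=49 + 8²=64 = 199 orbitals.
Two spin states per orbital: 2 × 199 = 398 electrons.

398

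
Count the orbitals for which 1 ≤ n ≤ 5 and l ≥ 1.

For each n in the range, tally the orbitals obeying l ≥ 1:
n=2 → 3; n=3 → 8; n=4 → 15; n=5 → 24.
Total orbitals: 3 + 8 + 15 + 24 = 50.

50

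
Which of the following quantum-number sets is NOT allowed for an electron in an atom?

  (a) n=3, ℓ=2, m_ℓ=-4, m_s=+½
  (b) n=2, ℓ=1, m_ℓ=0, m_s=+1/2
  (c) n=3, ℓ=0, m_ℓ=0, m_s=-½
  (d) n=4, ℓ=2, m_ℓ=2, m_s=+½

(a)

(a) has |m_ℓ| = 4 > ℓ = 2, violating −ℓ ≤ m_ℓ ≤ ℓ.
The remaining sets (b), (c), (d) satisfy all four rules.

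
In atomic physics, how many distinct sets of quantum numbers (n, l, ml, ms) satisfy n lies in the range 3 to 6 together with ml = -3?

12

Go shell by shell, enumerating (l, ml) with ml = -3:
n=4 → 1; n=5 → 2; n=6 → 3.
Orbitals: 1 + 2 + 3 = 6. Including both spin states (ms = ±1/2) gives 2 × 6 = 12 states.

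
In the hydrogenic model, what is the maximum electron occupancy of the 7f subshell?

A subshell with l = 3 has 2l+1 = 7 orbitals, each holding 2 electrons (spin ±1/2), so 7 × 2 = 14.

14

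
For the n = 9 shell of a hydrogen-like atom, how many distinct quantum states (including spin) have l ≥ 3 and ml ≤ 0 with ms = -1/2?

The n = 9 shell has l = 0 through 8; check each.
The (l, ml) pairs meeting l ≥ 3 and ml ≤ 0 give: l=3 → 4; l=4 → 5; l=5 → 6; l=6 → 7; l=7 → 8; l=8 → 9.
Orbitals: 4 + 5 + 6 + 7 + 8 + 9 = 39. With ms fixed to a single value there is one state per orbital, giving 39 states.

39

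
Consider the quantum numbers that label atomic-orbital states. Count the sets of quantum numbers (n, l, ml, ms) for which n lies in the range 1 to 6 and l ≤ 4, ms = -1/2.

Work shell by shell — for each n, count the (l, ml) pairs that satisfy l ≤ 4:
n=1 → 1; n=2 → 4; n=3 → 9; n=4 → 16; n=5 → 25; n=6 → 25.
Orbitals: 1 + 4 + 9 + 16 + 25 + 25 = 80. With ms fixed to -1/2 there is one state per orbital, so 80 states.

80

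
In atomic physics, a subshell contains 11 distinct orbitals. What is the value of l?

2l+1 = 11 gives l = 5.

l = 5 (h)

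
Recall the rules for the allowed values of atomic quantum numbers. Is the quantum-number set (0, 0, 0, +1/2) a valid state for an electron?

No

The principal quantum number must be a positive integer (n ≥ 1), but here n = 0.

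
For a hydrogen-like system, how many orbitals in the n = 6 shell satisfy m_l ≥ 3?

Orbitals with m_l ≥ 3, by l: l=3 → 1; l=4 → 2; l=5 → 3.
Total orbitals: 1 + 2 + 3 = 6.

6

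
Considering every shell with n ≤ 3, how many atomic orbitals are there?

14

Total orbitals = 1² + 2² + 3² = 14.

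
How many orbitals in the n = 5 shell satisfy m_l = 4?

Go through l = 0, …, 4 (the values permitted for n = 5).
Orbitals with m_l = 4, by l: l=4 → 1.
Total orbitals: 1.

1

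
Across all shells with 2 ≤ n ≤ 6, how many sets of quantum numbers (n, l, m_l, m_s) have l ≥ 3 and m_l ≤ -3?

20

Go shell by shell, enumerating (l, m_l) with l ≥ 3 and m_l ≤ -3:
n=4 → 1; n=5 → 3; n=6 → 6.
Orbitals: 1 + 3 + 6 = 10. Including both spin states (m_s = ±1/2) gives 2 × 10 = 20 states.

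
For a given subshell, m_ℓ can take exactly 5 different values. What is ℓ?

ℓ = 2 (d)

m_ℓ ranges over 2ℓ+1 integers, so 2ℓ+1 = 5 ⇒ ℓ = 2.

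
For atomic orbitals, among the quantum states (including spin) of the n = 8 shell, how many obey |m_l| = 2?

24

Go through l = 0, …, 7 (the values permitted for n = 8).
Orbitals with |m_l| = 2, by l: l=2 → 2; l=3 → 2; l=4 → 2; l=5 → 2; l=6 → 2; l=7 → 2.
Orbitals: 2 + 2 + 2 + 2 + 2 + 2 = 12. Each orbital carries two spin states, so 12 × 2 = 24 states.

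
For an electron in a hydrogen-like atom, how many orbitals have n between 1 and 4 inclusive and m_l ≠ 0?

20

Treat each shell separately and count matching orbitals:
n=2 → 2; n=3 → 6; n=4 → 12.
Total orbitals: 2 + 6 + 12 = 20.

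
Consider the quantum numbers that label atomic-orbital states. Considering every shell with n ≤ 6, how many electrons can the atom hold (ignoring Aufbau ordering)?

182

Total orbitals = 1² + 2² + 3² + 4² + 5² + 6² = 91. Doubling for spin gives 182 electrons.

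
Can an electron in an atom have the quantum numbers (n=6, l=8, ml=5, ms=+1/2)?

The orbital quantum number must satisfy 0 ≤ l ≤ n−1. With n = 6 the allowed l values are 0, 1, 2, 3, 4, 5, so l = 8 is out of range.

No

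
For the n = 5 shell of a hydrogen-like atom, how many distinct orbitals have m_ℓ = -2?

3

With n = 5 the allowed ℓ are 0, 1, …, 4.
Orbitals with m_ℓ = -2, by ℓ: ℓ=2 → 1; ℓ=3 → 1; ℓ=4 → 1.
Total orbitals: 1 + 1 + 1 = 3.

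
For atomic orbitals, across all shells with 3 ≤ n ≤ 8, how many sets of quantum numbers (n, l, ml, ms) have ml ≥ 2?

112

Per-shell orbital counts meeting the constraint:
n=3 → 1; n=4 → 3; n=5 → 6; n=6 → 10; n=7 → 15; n=8 → 21.
Orbitals: 1 + 3 + 6 + 10 + 15 + 21 = 56. Including both spin states (ms = ±1/2) gives 2 × 56 = 112 states.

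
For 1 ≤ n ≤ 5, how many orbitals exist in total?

Total orbitals = 1² + 2² + 3² + 4² + 5² = 55.

55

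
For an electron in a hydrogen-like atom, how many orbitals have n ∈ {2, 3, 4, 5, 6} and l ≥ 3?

50

Treat each shell separately and count matching orbitals:
n=4 → 7; n=5 → 16; n=6 → 27.
Total orbitals: 7 + 16 + 27 = 50.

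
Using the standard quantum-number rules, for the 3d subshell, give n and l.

The leading integer gives n = 3; the letter 'd' means l = 2.

n = 3, l = 2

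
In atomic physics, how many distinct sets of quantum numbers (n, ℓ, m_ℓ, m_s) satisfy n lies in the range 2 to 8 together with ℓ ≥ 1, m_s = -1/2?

196

Per-shell orbital counts meeting the constraint:
n=2 → 3; n=3 → 8; n=4 → 15; n=5 → 24; n=6 → 35; n=7 → 48; n=8 → 63.
Orbitals: 3 + 8 + 15 + 24 + 35 + 48 + 63 = 196. With m_s fixed to -1/2 there is one state per orbital, so 196 states.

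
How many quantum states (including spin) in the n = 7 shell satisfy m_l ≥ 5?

With n = 7 the allowed l are 0, 1, …, 6.
Contributions: l=5 → 1; l=6 → 2.
Orbitals: 1 + 2 = 3. Each orbital carries two spin states, so 3 × 2 = 6 states.

6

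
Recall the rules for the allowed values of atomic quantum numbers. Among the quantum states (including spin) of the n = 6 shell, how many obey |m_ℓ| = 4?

Orbitals with |m_ℓ| = 4, by ℓ: ℓ=4 → 2; ℓ=5 → 2.
Orbitals: 2 + 2 = 4. Each orbital carries two spin states, so 4 × 2 = 8 states.

8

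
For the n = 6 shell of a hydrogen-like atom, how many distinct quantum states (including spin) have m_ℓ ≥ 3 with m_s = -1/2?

The (ℓ, m_ℓ) pairs meeting m_ℓ ≥ 3 give: ℓ=3 → 1; ℓ=4 → 2; ℓ=5 → 3.
Orbitals: 1 + 2 + 3 = 6. With m_s fixed to a single value there is one state per orbital, giving 6 states.

6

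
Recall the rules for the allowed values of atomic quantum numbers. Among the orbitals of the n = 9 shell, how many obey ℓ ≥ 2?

77

The (ℓ, m_ℓ) pairs meeting ℓ ≥ 2 give: ℓ=2 → 5; ℓ=3 → 7; ℓ=4 → 9; ℓ=5 → 11; ℓ=6 → 13; ℓ=7 → 15; ℓ=8 → 17.
Total orbitals: 5 + 7 + 9 + 11 + 13 + 15 + 17 = 77.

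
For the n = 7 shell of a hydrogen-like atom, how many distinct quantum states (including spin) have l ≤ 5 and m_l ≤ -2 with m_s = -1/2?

10

Per l-value: l=2 → 1; l=3 → 2; l=4 → 3; l=5 → 4.
Orbitals: 1 + 2 + 3 + 4 = 10. With m_s fixed to a single value there is one state per orbital, giving 10 states.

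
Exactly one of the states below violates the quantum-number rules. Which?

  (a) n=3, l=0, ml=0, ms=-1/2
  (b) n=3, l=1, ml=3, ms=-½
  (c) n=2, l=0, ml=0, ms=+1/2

(b)

(b) has |ml| = 3 > l = 1, violating −l ≤ ml ≤ l.
The remaining sets (a), (c) satisfy all four rules.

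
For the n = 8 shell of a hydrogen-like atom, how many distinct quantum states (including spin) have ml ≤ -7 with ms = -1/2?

The n = 8 shell has l = 0 through 7; check each.
Contributions: l=7 → 1.
Orbitals: 1. With ms fixed to a single value there is one state per orbital, giving 1 state.

1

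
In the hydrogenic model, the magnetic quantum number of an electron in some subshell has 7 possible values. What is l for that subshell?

m_l ranges over 2l+1 integers, so 2l+1 = 7 ⇒ l = 3.

l = 3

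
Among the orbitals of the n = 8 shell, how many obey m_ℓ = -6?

2

The n = 8 shell has ℓ = 0 through 7; check each.
Contributions: ℓ=6 → 1; ℓ=7 → 1.
Total orbitals: 1 + 1 = 2.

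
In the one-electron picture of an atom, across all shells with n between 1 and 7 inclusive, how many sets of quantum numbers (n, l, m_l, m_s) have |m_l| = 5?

12

Treat each shell separately and count matching orbitals:
n=6 → 2; n=7 → 4.
Orbitals: 2 + 4 = 6. Including both spin states (m_s = ±1/2) gives 2 × 6 = 12 states.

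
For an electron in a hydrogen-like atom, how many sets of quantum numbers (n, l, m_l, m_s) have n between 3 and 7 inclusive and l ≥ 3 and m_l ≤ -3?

40

Count contributing orbitals for each principal shell:
n=4 → 1; n=5 → 3; n=6 → 6; n=7 → 10.
Orbitals: 1 + 3 + 6 + 10 = 20. Including both spin states (m_s = ±1/2) gives 2 × 20 = 40 states.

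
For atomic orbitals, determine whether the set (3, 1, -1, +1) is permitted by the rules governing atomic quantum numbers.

The spin quantum number for an electron can only be m_s = +1/2 or −1/2; m_s = +1 is not one of those.

No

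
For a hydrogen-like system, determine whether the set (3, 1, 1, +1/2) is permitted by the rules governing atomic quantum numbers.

n = 3 is a positive integer. l = 1 satisfies 0 ≤ l ≤ n−1 = 2. m_l = 1 lies in the range −l … +l (here −1 … 1). m_s = +1/2 is one of ±1/2.
All four constraints are satisfied.

Valid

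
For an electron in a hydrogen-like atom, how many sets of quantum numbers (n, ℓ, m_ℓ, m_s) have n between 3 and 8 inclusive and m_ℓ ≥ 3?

70

Treat each shell separately and count matching orbitals:
n=4 → 1; n=5 → 3; n=6 → 6; n=7 → 10; n=8 → 15.
Orbitals: 1 + 3 + 6 + 10 + 15 = 35. Including both spin states (m_s = ±1/2) gives 2 × 35 = 70 states.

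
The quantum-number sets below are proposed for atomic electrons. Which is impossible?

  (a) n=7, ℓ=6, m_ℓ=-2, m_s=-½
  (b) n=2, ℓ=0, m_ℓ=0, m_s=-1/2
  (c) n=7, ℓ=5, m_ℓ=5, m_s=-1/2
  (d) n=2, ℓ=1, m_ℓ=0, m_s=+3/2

(d)

(d) has m_s = +3/2, but an electron's spin must be ±1/2.
The remaining sets (a), (b), (c) satisfy all four rules.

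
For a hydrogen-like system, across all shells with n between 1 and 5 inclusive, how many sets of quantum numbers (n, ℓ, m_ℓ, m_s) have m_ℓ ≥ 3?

8

Count contributing orbitals for each principal shell:
n=4 → 1; n=5 → 3.
Orbitals: 1 + 3 = 4. Including both spin states (m_s = ±1/2) gives 2 × 4 = 8 states.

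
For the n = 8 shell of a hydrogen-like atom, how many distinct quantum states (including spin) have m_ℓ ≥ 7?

For n = 8, ℓ ranges over 0 … 7.
Orbitals with m_ℓ ≥ 7, by ℓ: ℓ=7 → 1.
Orbitals: 1. Each orbital carries two spin states, so 1 × 2 = 2 states.

2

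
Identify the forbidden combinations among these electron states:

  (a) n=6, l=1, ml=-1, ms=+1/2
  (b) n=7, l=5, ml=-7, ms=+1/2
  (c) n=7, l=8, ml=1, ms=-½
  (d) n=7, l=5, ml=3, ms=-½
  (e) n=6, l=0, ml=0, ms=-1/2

(b) and (c)

(b) has |ml| = 7 > l = 5, violating −l ≤ ml ≤ l.
(c) has l = 8 ≥ n = 7, violating 0 ≤ l ≤ n−1.
The remaining sets (a), (d), (e) satisfy all four rules.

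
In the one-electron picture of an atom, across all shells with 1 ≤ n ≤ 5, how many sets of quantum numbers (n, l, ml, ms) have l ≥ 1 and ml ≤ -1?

Work shell by shell — for each n, count the (l, ml) pairs that satisfy l ≥ 1 and ml ≤ -1:
n=2 → 1; n=3 → 3; n=4 → 6; n=5 → 10.
Orbitals: 1 + 3 + 6 + 10 = 20. Including both spin states (ms = ±1/2) gives 2 × 20 = 40 states.

40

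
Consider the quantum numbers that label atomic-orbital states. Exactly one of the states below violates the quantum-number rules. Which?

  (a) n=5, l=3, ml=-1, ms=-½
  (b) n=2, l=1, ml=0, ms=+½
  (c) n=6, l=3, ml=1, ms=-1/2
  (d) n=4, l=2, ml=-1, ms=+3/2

(d)

(d) has ms = +3/2, but an electron's spin must be ±1/2.
The remaining sets (a), (b), (c) satisfy all four rules.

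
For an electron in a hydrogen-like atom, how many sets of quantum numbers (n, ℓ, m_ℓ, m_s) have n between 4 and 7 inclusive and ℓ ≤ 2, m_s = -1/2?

36

Work shell by shell — for each n, count the (ℓ, m_ℓ) pairs that satisfy ℓ ≤ 2:
n=4 → 9; n=5 → 9; n=6 → 9; n=7 → 9.
Orbitals: 9 + 9 + 9 + 9 = 36. With m_s fixed to -1/2 there is one state per orbital, so 36 states.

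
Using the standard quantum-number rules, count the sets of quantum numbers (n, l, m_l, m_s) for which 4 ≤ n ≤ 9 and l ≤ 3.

Per-shell orbital counts meeting the constraint:
n=4 → 16; n=5 → 16; n=6 → 16; n=7 → 16; n=8 → 16; n=9 → 16.
Orbitals: 16 + 16 + 16 + 16 + 16 + 16 = 96. Including both spin states (m_s = ±1/2) gives 2 × 96 = 192 states.

192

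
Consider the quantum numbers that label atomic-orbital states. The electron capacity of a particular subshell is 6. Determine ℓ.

ℓ = 1

2(2ℓ+1) = 6 ⇒ 2ℓ+1 = 3 ⇒ ℓ = 1.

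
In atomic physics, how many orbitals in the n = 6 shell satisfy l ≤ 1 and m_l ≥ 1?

1

Contributions: l=1 → 1.
Total orbitals: 1.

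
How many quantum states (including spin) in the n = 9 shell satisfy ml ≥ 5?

For n = 9, l ranges over 0 … 8.
Contributions: l=5 → 1; l=6 → 2; l=7 → 3; l=8 → 4.
Orbitals: 1 + 2 + 3 + 4 = 10. Each orbital carries two spin states, so 10 × 2 = 20 states.

20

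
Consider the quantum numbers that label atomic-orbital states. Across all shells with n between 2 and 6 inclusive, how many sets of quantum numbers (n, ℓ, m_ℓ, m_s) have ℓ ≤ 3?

Go shell by shell, enumerating (ℓ, m_ℓ) with ℓ ≤ 3:
n=2 → 4; n=3 → 9; n=4 → 16; n=5 → 16; n=6 → 16.
Orbitals: 4 + 9 + 16 + 16 + 16 = 61. Including both spin states (m_s = ±1/2) gives 2 × 61 = 122 states.

122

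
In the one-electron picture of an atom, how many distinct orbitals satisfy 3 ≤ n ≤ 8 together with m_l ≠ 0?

166

Per-shell orbital counts meeting the constraint:
n=3 → 6; n=4 → 12; n=5 → 20; n=6 → 30; n=7 → 42; n=8 → 56.
Total orbitals: 6 + 12 + 20 + 30 + 42 + 56 = 166.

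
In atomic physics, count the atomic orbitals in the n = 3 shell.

9

The n = 3 shell contains n² = 3² = 9 orbitals.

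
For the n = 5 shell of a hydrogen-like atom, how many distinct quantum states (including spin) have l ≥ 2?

42

For n = 5, l ranges over 0 … 4.
Contributions: l=2 → 5; l=3 → 7; l=4 → 9.
Orbitals: 5 + 7 + 9 = 21. Each orbital carries two spin states, so 21 × 2 = 42 states.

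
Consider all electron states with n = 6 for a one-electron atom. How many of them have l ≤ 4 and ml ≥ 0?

30

Go through l = 0, …, 5 (the values permitted for n = 6).
Contributions: l=0 → 1; l=1 → 2; l=2 → 3; l=3 → 4; l=4 → 5.
Orbitals: 1 + 2 + 3 + 4 + 5 = 15. Each orbital carries two spin states, so 15 × 2 = 30 states.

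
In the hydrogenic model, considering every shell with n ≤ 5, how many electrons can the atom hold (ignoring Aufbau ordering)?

Total orbitals = 1² + 2² + 3² + 4² + 5² = 55. Doubling for spin gives 110 electrons.

110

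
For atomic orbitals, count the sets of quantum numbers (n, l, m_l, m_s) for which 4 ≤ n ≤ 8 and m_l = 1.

Per-shell orbital counts meeting the constraint:
n=4 → 3; n=5 → 4; n=6 → 5; n=7 → 6; n=8 → 7.
Orbitals: 3 + 4 + 5 + 6 + 7 = 25. Including both spin states (m_s = ±1/2) gives 2 × 25 = 50 states.

50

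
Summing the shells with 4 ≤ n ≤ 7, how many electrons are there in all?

Shell n has n² orbitals: 4²=16 + 5²=25 + 6²=36 + 7²=49 = 126 orbitals.
Two spin states per orbital: 2 × 126 = 252 electrons.

252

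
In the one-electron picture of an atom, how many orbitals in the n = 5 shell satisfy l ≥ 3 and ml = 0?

2

For n = 5, l ranges over 0 … 4.
Contributions: l=3 → 1; l=4 → 1.
Total orbitals: 1 + 1 = 2.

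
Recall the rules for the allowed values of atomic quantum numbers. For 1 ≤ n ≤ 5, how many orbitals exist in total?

Total orbitals = 1² + 2² + 3² + 4² + 5² = 55.

55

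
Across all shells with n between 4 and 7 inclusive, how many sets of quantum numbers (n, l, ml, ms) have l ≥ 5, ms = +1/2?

Treat each shell separately and count matching orbitals:
n=6 → 11; n=7 → 24.
Orbitals: 11 + 24 = 35. With ms fixed to +1/2 there is one state per orbital, so 35 states.

35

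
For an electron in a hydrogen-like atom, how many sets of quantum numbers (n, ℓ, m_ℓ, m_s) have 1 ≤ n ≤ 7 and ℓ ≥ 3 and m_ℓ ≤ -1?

80

Go shell by shell, enumerating (ℓ, m_ℓ) with ℓ ≥ 3 and m_ℓ ≤ -1:
n=4 → 3; n=5 → 7; n=6 → 12; n=7 → 18.
Orbitals: 3 + 7 + 12 + 18 = 40. Including both spin states (m_s = ±1/2) gives 2 × 40 = 80 states.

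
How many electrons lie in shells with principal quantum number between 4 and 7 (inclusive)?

252

Shell n has n² orbitals: 4²=16 + 5²=25 + 6²=36 + 7²=49 = 126 orbitals.
Two spin states per orbital: 2 × 126 = 252 electrons.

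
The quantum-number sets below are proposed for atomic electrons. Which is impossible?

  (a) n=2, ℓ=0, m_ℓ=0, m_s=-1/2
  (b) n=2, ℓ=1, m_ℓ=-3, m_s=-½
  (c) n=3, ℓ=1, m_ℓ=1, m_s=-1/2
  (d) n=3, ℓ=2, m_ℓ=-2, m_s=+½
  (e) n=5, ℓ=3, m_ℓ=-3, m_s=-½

(b)

(b) has |m_ℓ| = 3 > ℓ = 1, violating −ℓ ≤ m_ℓ ≤ ℓ.
The remaining sets (a), (c), (d), (e) satisfy all four rules.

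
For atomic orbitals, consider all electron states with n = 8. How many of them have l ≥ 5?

Go through l = 0, …, 7 (the values permitted for n = 8).
Orbitals with l ≥ 5, by l: l=5 → 11; l=6 → 13; l=7 → 15.
Orbitals: 11 + 13 + 15 = 39. Each orbital carries two spin states, so 39 × 2 = 78 states.

78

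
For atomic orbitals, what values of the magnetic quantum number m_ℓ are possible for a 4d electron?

-2, -1, 0, 1, 2

The 4d subshell has ℓ = 2, and m_ℓ takes every integer from −ℓ to +ℓ. With ℓ = 2 that gives the 5 values -2, -1, 0, 1, 2.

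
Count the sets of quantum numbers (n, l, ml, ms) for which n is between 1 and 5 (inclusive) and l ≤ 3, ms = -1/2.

46

Work shell by shell — for each n, count the (l, ml) pairs that satisfy l ≤ 3:
n=1 → 1; n=2 → 4; n=3 → 9; n=4 → 16; n=5 → 16.
Orbitals: 1 + 4 + 9 + 16 + 16 = 46. With ms fixed to -1/2 there is one state per orbital, so 46 states.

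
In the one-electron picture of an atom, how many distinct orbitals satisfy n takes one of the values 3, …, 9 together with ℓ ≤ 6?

233

Work shell by shell — for each n, count the (ℓ, m_ℓ) pairs that satisfy ℓ ≤ 6:
n=3 → 9; n=4 → 16; n=5 → 25; n=6 → 36; n=7 → 49; n=8 → 49; n=9 → 49.
Total orbitals: 9 + 16 + 25 + 36 + 49 + 49 + 49 = 233.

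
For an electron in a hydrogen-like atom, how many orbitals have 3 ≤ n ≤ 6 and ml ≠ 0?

68

Go shell by shell, enumerating (l, ml) with ml ≠ 0:
n=3 → 6; n=4 → 12; n=5 → 20; n=6 → 30.
Total orbitals: 6 + 12 + 20 + 30 = 68.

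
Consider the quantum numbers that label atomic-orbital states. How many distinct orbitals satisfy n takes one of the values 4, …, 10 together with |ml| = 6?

Count contributing orbitals for each principal shell:
n=7 → 2; n=8 → 4; n=9 → 6; n=10 → 8.
Total orbitals: 2 + 4 + 6 + 8 = 20.

20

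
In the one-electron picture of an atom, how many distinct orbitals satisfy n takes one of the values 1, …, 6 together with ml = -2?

Per-shell orbital counts meeting the constraint:
n=3 → 1; n=4 → 2; n=5 → 3; n=6 → 4.
Total orbitals: 1 + 2 + 3 + 4 = 10.

10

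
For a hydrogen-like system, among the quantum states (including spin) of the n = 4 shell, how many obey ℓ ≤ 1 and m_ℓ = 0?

4

Orbitals with ℓ ≤ 1 and m_ℓ = 0, by ℓ: ℓ=0 → 1; ℓ=1 → 1.
Orbitals: 1 + 1 = 2. Each orbital carries two spin states, so 2 × 2 = 4 states.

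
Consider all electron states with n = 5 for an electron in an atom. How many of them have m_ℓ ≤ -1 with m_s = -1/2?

10

The (ℓ, m_ℓ) pairs meeting m_ℓ ≤ -1 give: ℓ=1 → 1; ℓ=2 → 2; ℓ=3 → 3; ℓ=4 → 4.
Orbitals: 1 + 2 + 3 + 4 = 10. With m_s fixed to a single value there is one state per orbital, giving 10 states.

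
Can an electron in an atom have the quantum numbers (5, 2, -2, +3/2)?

Not allowed

The spin quantum number for an electron can only be m_s = +1/2 or −1/2; m_s = +3/2 is not one of those.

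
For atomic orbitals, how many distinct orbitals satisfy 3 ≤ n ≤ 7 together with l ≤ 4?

100

Go shell by shell, enumerating (l, ml) with l ≤ 4:
n=3 → 9; n=4 → 16; n=5 → 25; n=6 → 25; n=7 → 25.
Total orbitals: 9 + 16 + 25 + 25 + 25 = 100.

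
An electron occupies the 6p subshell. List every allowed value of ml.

The 6p subshell has l = 1, and ml takes every integer from −l to +l. With l = 1 that gives the 3 values -1, 0, 1.

-1, 0, 1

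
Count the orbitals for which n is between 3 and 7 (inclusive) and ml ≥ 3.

20

Treat each shell separately and count matching orbitals:
n=4 → 1; n=5 → 3; n=6 → 6; n=7 → 10.
Total orbitals: 1 + 3 + 6 + 10 = 20.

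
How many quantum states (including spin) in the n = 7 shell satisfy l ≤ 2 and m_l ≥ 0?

12

With n = 7 the allowed l are 0, 1, …, 6.
Orbitals with l ≤ 2 and m_l ≥ 0, by l: l=0 → 1; l=1 → 2; l=2 → 3.
Orbitals: 1 + 2 + 3 = 6. Each orbital carries two spin states, so 6 × 2 = 12 states.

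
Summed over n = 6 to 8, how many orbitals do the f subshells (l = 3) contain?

An f subshell (l = 3) exists for every n ≥ 4, so shells n = 6, 7, 8 each contribute one — 3 subshells.
Since each f subshell has 2·3+1 = 7 orbitals, the total is 3 × 7 = 21.

21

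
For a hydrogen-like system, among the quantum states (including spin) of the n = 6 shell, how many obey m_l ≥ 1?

Go through l = 0, …, 5 (the values permitted for n = 6).
Orbitals with m_l ≥ 1, by l: l=1 → 1; l=2 → 2; l=3 → 3; l=4 → 4; l=5 → 5.
Orbitals: 1 + 2 + 3 + 4 + 5 = 15. Each orbital carries two spin states, so 15 × 2 = 30 states.

30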